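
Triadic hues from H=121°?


Triadic: equally spaced at 120° intervals
H1 = 121°
H2 = (121 + 120) mod 360 = 241°
H3 = (121 + 240) mod 360 = 1°
Triadic = 121°, 241°, 1°


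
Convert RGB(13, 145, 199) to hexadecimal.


R = 13 → 0D (hex)
G = 145 → 91 (hex)
B = 199 → C7 (hex)
Hex = #0D91C7


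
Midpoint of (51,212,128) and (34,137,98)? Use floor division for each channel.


Midpoint: each channel = ⌊(C₁+C₂)/2⌋
R: ⌊(51+34)/2⌋ = 42
G: ⌊(212+137)/2⌋ = 174
B: ⌊(128+98)/2⌋ = 113
= RGB(42, 174, 113)


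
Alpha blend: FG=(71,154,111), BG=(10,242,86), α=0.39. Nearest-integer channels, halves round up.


C = α×F + (1-α)×B, with 1-α = 0.61
R: 0.39×71 + 0.61×10 = 27.69 + 6.10 = 33.79 → 34
G: 0.39×154 + 0.61×242 = 60.06 + 147.62 = 207.68 → 208
B: 0.39×111 + 0.61×86 = 43.29 + 52.46 = 95.75 → 96
= RGB(34, 208, 96)


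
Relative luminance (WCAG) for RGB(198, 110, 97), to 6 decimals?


Linearize each channel (sRGB transfer function): c = v/255; c_lin = c/12.92 if c ≤ 0.04045, else ((c+0.055)/1.055)^2.4
  R: 198/255 ≈ 0.776471 > 0.04045 → ((0.776471+0.055)/1.055)^2.4 ≈ 0.564712
  G: 110/255 ≈ 0.431373 > 0.04045 → ((0.431373+0.055)/1.055)^2.4 ≈ 0.155926
  B: 97/255 ≈ 0.380392 > 0.04045 → ((0.380392+0.055)/1.055)^2.4 ≈ 0.119538
R_lin = 0.564712, G_lin = 0.155926, B_lin = 0.119538
L = 0.2126×R + 0.7152×G + 0.0722×B
L = 0.2126×0.564712 + 0.7152×0.155926 + 0.0722×0.119538
L ≈ 0.240207


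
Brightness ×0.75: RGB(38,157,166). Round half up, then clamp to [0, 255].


Multiply each channel by 0.75, round half up, clamp to [0, 255]
R: 38×0.75 = 28.5 → round → 29
G: 157×0.75 = 117.75 → round → 118
B: 166×0.75 = 124.5 → round → 125
= RGB(29, 118, 125)


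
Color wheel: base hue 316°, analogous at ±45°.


Base hue: 316°
Left analog: (316 - 45) mod 360 = 271°
Right analog: (316 + 45) mod 360 = 1°
Analogous hues = 271° and 1°


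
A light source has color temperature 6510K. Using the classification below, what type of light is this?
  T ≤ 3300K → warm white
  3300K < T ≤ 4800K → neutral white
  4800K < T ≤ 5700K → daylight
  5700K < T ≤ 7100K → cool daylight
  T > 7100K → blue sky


Temperature: 6510K
5700K < 6510K ≤ 7100K → cool daylight
Classification: cool daylight


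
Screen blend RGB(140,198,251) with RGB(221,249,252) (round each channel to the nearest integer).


Screen: C = 255 - (255-A)×(255-B)/255, rounded to nearest integer
R: 255 - (255-140)×(255-221)/255 = 255 - 3910/255 ≈ 255 - 15.333 = 239.667 → 240
G: 255 - (255-198)×(255-249)/255 = 255 - 342/255 ≈ 255 - 1.341 = 253.659 → 254
B: 255 - (255-251)×(255-252)/255 = 255 - 12/255 ≈ 255 - 0.047 = 254.953 → 255
= RGB(240, 254, 255)


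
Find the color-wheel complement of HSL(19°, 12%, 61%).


Complement = opposite side of color wheel = hue + 180°
H' = (19 + 180) mod 360 = 199°
S and L unchanged.
= HSL(199°, 12%, 61%)


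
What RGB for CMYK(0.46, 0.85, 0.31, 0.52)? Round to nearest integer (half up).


R = 255 × (1-C) × (1-K) = 255 × 0.54 × 0.48 = 66.096 → 66
G = 255 × (1-M) × (1-K) = 255 × 0.15 × 0.48 = 18.36 → 18
B = 255 × (1-Y) × (1-K) = 255 × 0.69 × 0.48 = 84.456 → 84
= RGB(66, 18, 84)


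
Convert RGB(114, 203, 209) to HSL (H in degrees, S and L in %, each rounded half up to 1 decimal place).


Normalize: R'=114/255≈0.4471, G'=203/255≈0.7961, B'=209/255≈0.8196
Max=209/255, Min=114/255, Δ=Max-Min=95/255
L = (Max+Min)/2 = (209+114)/510 = 323/510 = 0.63333… → L = 63.3%
L > 0.5 → S = Δ/(2-Max-Min) = 95/(510-209-114) = 95/187 = 0.50802… → S = 50.8%
(the 1/255 factors cancel in S and H, so raw channel differences can be used)
Max is B' → H = 60 × ((R-G)/Δ + 4) = 60 × ((114-203)/95 + 4)
  -89/95 + 4 = -0.9368… + 4 = 3.0631…
  H = 60 × 3.0631… = 183.789…° → H = 183.8°
= HSL(183.8°, 50.8%, 63.3%)


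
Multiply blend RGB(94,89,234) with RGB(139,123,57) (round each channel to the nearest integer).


Multiply: C = A×B/255, rounded to nearest integer
R: 94×139/255 = 13066/255 ≈ 51.239 → 51
G: 89×123/255 = 10947/255 ≈ 42.929 → 43
B: 234×57/255 = 13338/255 ≈ 52.306 → 52
= RGB(51, 43, 52)


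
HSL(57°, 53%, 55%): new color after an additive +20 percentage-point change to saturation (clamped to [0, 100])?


Original S = 53%
Adjustment = +20 percentage points
New S = 53 + (20) = 73
Clamp to [0, 100] → 73
= HSL(57°, 73%, 55%)


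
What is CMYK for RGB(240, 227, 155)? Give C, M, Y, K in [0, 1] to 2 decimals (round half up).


R'=240/255≈0.9412, G'=227/255≈0.8902, B'=155/255≈0.6078
K = 1 - max(R',G',B') = 1 - 240/255 = 15/255 = 0.05882… → 0.06
(1-R'-K)/(1-K) simplifies to (max-R)/max with max = 240:
C = (240-240)/240 = 0/240 = 0 → 0.00
M = (240-227)/240 = 13/240 = 0.05416… → 0.05
Y = (240-155)/240 = 85/240 = 0.35416… → 0.35
= CMYK(0.00, 0.05, 0.35, 0.06)


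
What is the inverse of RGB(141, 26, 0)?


Invert: (255-R, 255-G, 255-B)
R: 255-141 = 114
G: 255-26 = 229
B: 255-0 = 255
= RGB(114, 229, 255)


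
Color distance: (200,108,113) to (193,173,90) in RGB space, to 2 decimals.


d = √[(R₁-R₂)² + (G₁-G₂)² + (B₁-B₂)²]
d = √[(200-193)² + (108-173)² + (113-90)²]
d = √[49 + 4225 + 529]
d = √4803
d ≈ 69.30


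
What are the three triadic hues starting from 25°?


Triadic: equally spaced at 120° intervals
H1 = 25°
H2 = (25 + 120) mod 360 = 145°
H3 = (25 + 240) mod 360 = 265°
Triadic = 25°, 145°, 265°


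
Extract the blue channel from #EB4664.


Color: #EB4664
R = EB = 235
G = 46 = 70
B = 64 = 100
Blue = 100


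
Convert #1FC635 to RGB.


1F → 31 (R)
C6 → 198 (G)
35 → 53 (B)
= RGB(31, 198, 53)


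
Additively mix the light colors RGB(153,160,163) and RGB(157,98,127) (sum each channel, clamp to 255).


Additive: each channel = min(255, C₁+C₂)
R: 153+157 = 310 → 255
G: 160+98 = 258 → 255
B: 163+127 = 290 → 255
= RGB(255, 255, 255)


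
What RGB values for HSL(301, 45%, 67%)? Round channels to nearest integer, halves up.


H=301°, S=0.45, L=0.67
C = (1-|2L-1|)×S = (1-|0.34|)×0.45 = 0.297
H' = H/60 = 301/60 ≈ 5.0167; X = C×(1-|H' mod 2 - 1|) = 0.29205
m = L - C/2 = 0.67 - 0.1485 = 0.5215
Sector ⌊H'⌋ = 5 → (R',G',B') = (0.297, 0.0, 0.29205)
RGB = ((R'+m)×255, (G'+m)×255, (B'+m)×255) = (208.7175, 132.9825, 207.45525)
Round half up → RGB(209, 133, 207)


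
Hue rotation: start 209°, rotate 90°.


New hue = (H + rotation) mod 360
New hue = (209 + 90) mod 360
= 299 mod 360
= 299°


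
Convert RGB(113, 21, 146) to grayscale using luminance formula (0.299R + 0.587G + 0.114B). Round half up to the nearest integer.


Gray = 0.299×R + 0.587×G + 0.114×B
Gray = 0.299×113 + 0.587×21 + 0.114×146
Gray = 33.787 + 12.327 + 16.644
Gray = 62.758 → round half up → 63
Gray = 63


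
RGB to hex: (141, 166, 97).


R = 141 → 8D (hex)
G = 166 → A6 (hex)
B = 97 → 61 (hex)
Hex = #8DA661


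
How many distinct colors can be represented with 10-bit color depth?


Colors = 2^bits = 2^10
= 1,024 colors


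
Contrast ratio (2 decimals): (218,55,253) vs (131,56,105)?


Linearize each sRGB channel c=v/255: c/12.92 if c ≤ 0.04045 else ((c+0.055)/1.055)^2.4
L = 0.2126×R_lin + 0.7152×G_lin + 0.0722×B_lin
Color 1 (218,55,253):
  R=218: 218/255≈0.8549 > 0.04045 → ((0.8549+0.055)/1.055)^2.4 ≈ 0.70110
  G=55: 55/255≈0.2157 > 0.04045 → ((0.2157+0.055)/1.055)^2.4 ≈ 0.03820
  B=253: 253/255≈0.9922 > 0.04045 → ((0.9922+0.055)/1.055)^2.4 ≈ 0.98225
  L1 = 0.2126×0.70110 + 0.7152×0.03820 + 0.0722×0.98225 ≈ 0.24730
Color 2 (131,56,105):
  R=131: 131/255≈0.5137 > 0.04045 → ((0.5137+0.055)/1.055)^2.4 ≈ 0.22697
  G=56: 56/255≈0.2196 > 0.04045 → ((0.2196+0.055)/1.055)^2.4 ≈ 0.03955
  B=105: 105/255≈0.4118 > 0.04045 → ((0.4118+0.055)/1.055)^2.4 ≈ 0.14126
  L2 = 0.2126×0.22697 + 0.7152×0.03955 + 0.0722×0.14126 ≈ 0.08674
Lighter = 0.24730, Darker = 0.08674
Ratio = (L_lighter + 0.05) / (L_darker + 0.05)
Ratio = (0.24730 + 0.05) / (0.08674 + 0.05) = 0.29730 / 0.13674 ≈ 2.1742
Ratio ≈ 2.17:1


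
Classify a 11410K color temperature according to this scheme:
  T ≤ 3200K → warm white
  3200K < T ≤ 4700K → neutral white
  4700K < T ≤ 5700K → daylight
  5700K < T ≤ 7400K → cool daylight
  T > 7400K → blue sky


Temperature: 11410K
11410K > 7400K → blue sky
Classification: blue sky


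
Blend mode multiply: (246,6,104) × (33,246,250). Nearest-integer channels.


Multiply: C = A×B/255, rounded to nearest integer
R: 246×33/255 = 8118/255 ≈ 31.835 → 32
G: 6×246/255 = 1476/255 ≈ 5.788 → 6
B: 104×250/255 = 26000/255 ≈ 101.961 → 102
= RGB(32, 6, 102)


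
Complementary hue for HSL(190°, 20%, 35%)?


Complement = opposite side of color wheel = hue + 180°
H' = (190 + 180) mod 360 = 10°
S and L unchanged.
= HSL(10°, 20%, 35%)


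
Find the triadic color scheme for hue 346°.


Triadic: equally spaced at 120° intervals
H1 = 346°
H2 = (346 + 120) mod 360 = 106°
H3 = (346 + 240) mod 360 = 226°
Triadic = 346°, 106°, 226°


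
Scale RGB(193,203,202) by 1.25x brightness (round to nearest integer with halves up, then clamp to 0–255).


Multiply each channel by 1.25, round half up, clamp to [0, 255]
R: 193×1.25 = 241.25 → round → 241
G: 203×1.25 = 253.75 → round → 254
B: 202×1.25 = 252.5 → round → 253
= RGB(241, 254, 253)


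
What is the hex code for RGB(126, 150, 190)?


R = 126 → 7E (hex)
G = 150 → 96 (hex)
B = 190 → BE (hex)
Hex = #7E96BE


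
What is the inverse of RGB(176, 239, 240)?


Invert: (255-R, 255-G, 255-B)
R: 255-176 = 79
G: 255-239 = 16
B: 255-240 = 15
= RGB(79, 16, 15)


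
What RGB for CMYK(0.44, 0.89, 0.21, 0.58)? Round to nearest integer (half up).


R = 255 × (1-C) × (1-K) = 255 × 0.56 × 0.42 = 59.976 → 60
G = 255 × (1-M) × (1-K) = 255 × 0.11 × 0.42 = 11.781 → 12
B = 255 × (1-Y) × (1-K) = 255 × 0.79 × 0.42 = 84.609 → 85
= RGB(60, 12, 85)


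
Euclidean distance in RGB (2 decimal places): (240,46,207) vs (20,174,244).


d = √[(R₁-R₂)² + (G₁-G₂)² + (B₁-B₂)²]
d = √[(240-20)² + (46-174)² + (207-244)²]
d = √[48400 + 16384 + 1369]
d = √66153
d ≈ 257.20


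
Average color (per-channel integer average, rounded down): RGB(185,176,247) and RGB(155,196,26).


Midpoint: each channel = ⌊(C₁+C₂)/2⌋
R: ⌊(185+155)/2⌋ = 170
G: ⌊(176+196)/2⌋ = 186
B: ⌊(247+26)/2⌋ = 136
= RGB(170, 186, 136)


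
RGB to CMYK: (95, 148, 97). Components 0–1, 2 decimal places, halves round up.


R'=95/255≈0.3725, G'=148/255≈0.5804, B'=97/255≈0.3804
K = 1 - max(R',G',B') = 1 - 148/255 = 107/255 = 0.41960… → 0.42
(1-R'-K)/(1-K) simplifies to (max-R)/max with max = 148:
C = (148-95)/148 = 53/148 = 0.35810… → 0.36
M = (148-148)/148 = 0/148 = 0 → 0.00
Y = (148-97)/148 = 51/148 = 0.34459… → 0.34
= CMYK(0.36, 0.00, 0.34, 0.42)


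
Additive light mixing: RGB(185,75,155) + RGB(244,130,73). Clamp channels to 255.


Additive: each channel = min(255, C₁+C₂)
R: 185+244 = 429 → 255
G: 75+130 = 205 → 205
B: 155+73 = 228 → 228
= RGB(255, 205, 228)


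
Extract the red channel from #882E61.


Color: #882E61
R = 88 = 136
G = 2E = 46
B = 61 = 97
Red = 136


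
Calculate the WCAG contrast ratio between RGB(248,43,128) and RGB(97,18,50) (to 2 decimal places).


Linearize each sRGB channel c=v/255: c/12.92 if c ≤ 0.04045 else ((c+0.055)/1.055)^2.4
L = 0.2126×R_lin + 0.7152×G_lin + 0.0722×B_lin
Color 1 (248,43,128):
  R=248: 248/255≈0.9725 > 0.04045 → ((0.9725+0.055)/1.055)^2.4 ≈ 0.93869
  G=43: 43/255≈0.1686 > 0.04045 → ((0.1686+0.055)/1.055)^2.4 ≈ 0.02416
  B=128: 128/255≈0.5020 > 0.04045 → ((0.5020+0.055)/1.055)^2.4 ≈ 0.21586
  L1 = 0.2126×0.93869 + 0.7152×0.02416 + 0.0722×0.21586 ≈ 0.23243
Color 2 (97,18,50):
  R=97: 97/255≈0.3804 > 0.04045 → ((0.3804+0.055)/1.055)^2.4 ≈ 0.11954
  G=18: 18/255≈0.0706 > 0.04045 → ((0.0706+0.055)/1.055)^2.4 ≈ 0.00605
  B=50: 50/255≈0.1961 > 0.04045 → ((0.1961+0.055)/1.055)^2.4 ≈ 0.03190
  L2 = 0.2126×0.11954 + 0.7152×0.00605 + 0.0722×0.03190 ≈ 0.03204
Lighter = 0.23243, Darker = 0.03204
Ratio = (L_lighter + 0.05) / (L_darker + 0.05)
Ratio = (0.23243 + 0.05) / (0.03204 + 0.05) = 0.28243 / 0.08204 ≈ 3.4424
Ratio ≈ 3.44:1


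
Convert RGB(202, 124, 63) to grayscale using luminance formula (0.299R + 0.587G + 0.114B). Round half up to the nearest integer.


Gray = 0.299×R + 0.587×G + 0.114×B
Gray = 0.299×202 + 0.587×124 + 0.114×63
Gray = 60.398 + 72.788 + 7.182
Gray = 140.368 → round half up → 140
Gray = 140


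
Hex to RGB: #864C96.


86 → 134 (R)
4C → 76 (G)
96 → 150 (B)
= RGB(134, 76, 150)


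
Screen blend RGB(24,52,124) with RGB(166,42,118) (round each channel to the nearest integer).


Screen: C = 255 - (255-A)×(255-B)/255, rounded to nearest integer
R: 255 - (255-24)×(255-166)/255 = 255 - 20559/255 ≈ 255 - 80.624 = 174.376 → 174
G: 255 - (255-52)×(255-42)/255 = 255 - 43239/255 ≈ 255 - 169.565 = 85.435 → 85
B: 255 - (255-124)×(255-118)/255 = 255 - 17947/255 ≈ 255 - 70.380 = 184.620 → 185
= RGB(174, 85, 185)


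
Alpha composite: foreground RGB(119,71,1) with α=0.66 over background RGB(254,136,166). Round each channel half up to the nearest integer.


C = α×F + (1-α)×B, with 1-α = 0.34
R: 0.66×119 + 0.34×254 = 78.54 + 86.36 = 164.90 → 165
G: 0.66×71 + 0.34×136 = 46.86 + 46.24 = 93.10 → 93
B: 0.66×1 + 0.34×166 = 0.66 + 56.44 = 57.10 → 57
= RGB(165, 93, 57)


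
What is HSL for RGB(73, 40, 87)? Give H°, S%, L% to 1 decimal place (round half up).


Normalize: R'=73/255≈0.2863, G'=40/255≈0.1569, B'=87/255≈0.3412
Max=87/255, Min=40/255, Δ=Max-Min=47/255
L = (Max+Min)/2 = (87+40)/510 = 127/510 = 0.24901… → L = 24.9%
L ≤ 0.5 → S = Δ/(Max+Min) = 47/(87+40) = 47/127 = 0.37007… → S = 37.0%
(the 1/255 factors cancel in S and H, so raw channel differences can be used)
Max is B' → H = 60 × ((R-G)/Δ + 4) = 60 × ((73-40)/47 + 4)
  33/47 + 4 = 0.7021… + 4 = 4.7021…
  H = 60 × 4.7021… = 282.127…° → H = 282.1°
= HSL(282.1°, 37.0%, 24.9%)


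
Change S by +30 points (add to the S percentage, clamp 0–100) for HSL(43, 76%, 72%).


Original S = 76%
Adjustment = +30 percentage points
New S = 76 + (30) = 106
Clamp to [0, 100] → 100
= HSL(43°, 100%, 72%)


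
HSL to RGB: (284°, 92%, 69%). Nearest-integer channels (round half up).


H=284°, S=0.92, L=0.69
C = (1-|2L-1|)×S = (1-|0.38|)×0.92 = 0.5704
H' = H/60 = 284/60 ≈ 4.7333; X = C×(1-|H' mod 2 - 1|) ≈ 0.4183
m = L - C/2 = 0.69 - 0.2852 = 0.4048
Sector ⌊H'⌋ = 4 → (R',G',B') = (≈0.4183, 0.0, 0.5704)
RGB = ((R'+m)×255, (G'+m)×255, (B'+m)×255) = (209.8888, 103.224, 248.676)
Round half up → RGB(210, 103, 249)


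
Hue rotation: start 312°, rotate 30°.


New hue = (H + rotation) mod 360
New hue = (312 + 30) mod 360
= 342 mod 360
= 342°


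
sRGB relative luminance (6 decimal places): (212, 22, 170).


Linearize each channel (sRGB transfer function): c = v/255; c_lin = c/12.92 if c ≤ 0.04045, else ((c+0.055)/1.055)^2.4
  R: 212/255 ≈ 0.831373 > 0.04045 → ((0.831373+0.055)/1.055)^2.4 ≈ 0.658375
  G: 22/255 ≈ 0.086275 > 0.04045 → ((0.086275+0.055)/1.055)^2.4 ≈ 0.008023
  B: 170/255 ≈ 0.666667 > 0.04045 → ((0.666667+0.055)/1.055)^2.4 ≈ 0.401978
R_lin = 0.658375, G_lin = 0.008023, B_lin = 0.401978
L = 0.2126×R + 0.7152×G + 0.0722×B
L = 0.2126×0.658375 + 0.7152×0.008023 + 0.0722×0.401978
L ≈ 0.174731


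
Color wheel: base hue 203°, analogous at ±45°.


Base hue: 203°
Left analog: (203 - 45) mod 360 = 158°
Right analog: (203 + 45) mod 360 = 248°
Analogous hues = 158° and 248°


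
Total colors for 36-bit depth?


Colors = 2^bits = 2^36
= 68,719,476,736 colors


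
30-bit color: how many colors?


Colors = 2^bits = 2^30
= 1,073,741,824 colors


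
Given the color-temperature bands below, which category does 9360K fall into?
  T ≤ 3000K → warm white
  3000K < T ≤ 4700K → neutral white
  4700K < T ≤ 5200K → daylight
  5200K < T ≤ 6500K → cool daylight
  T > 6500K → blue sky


Temperature: 9360K
9360K > 6500K → blue sky
Classification: blue sky


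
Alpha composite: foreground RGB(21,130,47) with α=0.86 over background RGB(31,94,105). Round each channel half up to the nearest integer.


C = α×F + (1-α)×B, with 1-α = 0.14
R: 0.86×21 + 0.14×31 = 18.06 + 4.34 = 22.40 → 22
G: 0.86×130 + 0.14×94 = 111.80 + 13.16 = 124.96 → 125
B: 0.86×47 + 0.14×105 = 40.42 + 14.70 = 55.12 → 55
= RGB(22, 125, 55)


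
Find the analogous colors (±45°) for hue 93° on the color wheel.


Base hue: 93°
Left analog: (93 - 45) mod 360 = 48°
Right analog: (93 + 45) mod 360 = 138°
Analogous hues = 48° and 138°


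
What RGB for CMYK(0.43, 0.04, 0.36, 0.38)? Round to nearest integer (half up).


R = 255 × (1-C) × (1-K) = 255 × 0.57 × 0.62 = 90.117 → 90
G = 255 × (1-M) × (1-K) = 255 × 0.96 × 0.62 = 151.776 → 152
B = 255 × (1-Y) × (1-K) = 255 × 0.64 × 0.62 = 101.184 → 101
= RGB(90, 152, 101)


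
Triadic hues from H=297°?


Triadic: equally spaced at 120° intervals
H1 = 297°
H2 = (297 + 120) mod 360 = 57°
H3 = (297 + 240) mod 360 = 177°
Triadic = 297°, 57°, 177°


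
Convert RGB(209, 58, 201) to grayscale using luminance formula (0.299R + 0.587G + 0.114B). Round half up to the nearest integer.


Gray = 0.299×R + 0.587×G + 0.114×B
Gray = 0.299×209 + 0.587×58 + 0.114×201
Gray = 62.491 + 34.046 + 22.914
Gray = 119.451 → round half up → 119
Gray = 119


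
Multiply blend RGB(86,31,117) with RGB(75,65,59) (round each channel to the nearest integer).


Multiply: C = A×B/255, rounded to nearest integer
R: 86×75/255 = 6450/255 ≈ 25.294 → 25
G: 31×65/255 = 2015/255 ≈ 7.902 → 8
B: 117×59/255 = 6903/255 ≈ 27.071 → 27
= RGB(25, 8, 27)


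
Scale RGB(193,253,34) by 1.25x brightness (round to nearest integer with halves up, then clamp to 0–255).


Multiply each channel by 1.25, round half up, clamp to [0, 255]
R: 193×1.25 = 241.25 → round → 241
G: 253×1.25 = 316.25 → round → 316 → clamp → 255
B: 34×1.25 = 42.5 → round → 43
= RGB(241, 255, 43)


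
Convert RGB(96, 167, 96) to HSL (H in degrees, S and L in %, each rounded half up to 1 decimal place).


Normalize: R'=96/255≈0.3765, G'=167/255≈0.6549, B'=96/255≈0.3765
Max=167/255, Min=96/255, Δ=Max-Min=71/255
L = (Max+Min)/2 = (167+96)/510 = 263/510 = 0.51568… → L = 51.6%
L > 0.5 → S = Δ/(2-Max-Min) = 71/(510-167-96) = 71/247 = 0.28744… → S = 28.7%
(the 1/255 factors cancel in S and H, so raw channel differences can be used)
Max is G' → H = 60 × ((B-R)/Δ + 2) = 60 × ((96-96)/71 + 2)
  0/71 + 2 = 0 + 2 = 2
  H = 60 × 2 = 120° → H = 120.0°
= HSL(120.0°, 28.7%, 51.6%)


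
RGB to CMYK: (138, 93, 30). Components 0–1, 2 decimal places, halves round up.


R'=138/255≈0.5412, G'=93/255≈0.3647, B'=30/255≈0.1176
K = 1 - max(R',G',B') = 1 - 138/255 = 117/255 = 0.45882… → 0.46
(1-R'-K)/(1-K) simplifies to (max-R)/max with max = 138:
C = (138-138)/138 = 0/138 = 0 → 0.00
M = (138-93)/138 = 45/138 = 0.32608… → 0.33
Y = (138-30)/138 = 108/138 = 0.78260… → 0.78
= CMYK(0.00, 0.33, 0.78, 0.46)


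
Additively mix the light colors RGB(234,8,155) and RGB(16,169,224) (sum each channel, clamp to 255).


Additive: each channel = min(255, C₁+C₂)
R: 234+16 = 250 → 250
G: 8+169 = 177 → 177
B: 155+224 = 379 → 255
= RGB(250, 177, 255)


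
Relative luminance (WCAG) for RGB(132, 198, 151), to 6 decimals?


Linearize each channel (sRGB transfer function): c = v/255; c_lin = c/12.92 if c ≤ 0.04045, else ((c+0.055)/1.055)^2.4
  R: 132/255 ≈ 0.517647 > 0.04045 → ((0.517647+0.055)/1.055)^2.4 ≈ 0.230740
  G: 198/255 ≈ 0.776471 > 0.04045 → ((0.776471+0.055)/1.055)^2.4 ≈ 0.564712
  B: 151/255 ≈ 0.592157 > 0.04045 → ((0.592157+0.055)/1.055)^2.4 ≈ 0.309469
R_lin = 0.230740, G_lin = 0.564712, B_lin = 0.309469
L = 0.2126×R + 0.7152×G + 0.0722×B
L = 0.2126×0.230740 + 0.7152×0.564712 + 0.0722×0.309469
L ≈ 0.475281


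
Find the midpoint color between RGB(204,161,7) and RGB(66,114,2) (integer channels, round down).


Midpoint: each channel = ⌊(C₁+C₂)/2⌋
R: ⌊(204+66)/2⌋ = 135
G: ⌊(161+114)/2⌋ = 137
B: ⌊(7+2)/2⌋ = 4
= RGB(135, 137, 4)


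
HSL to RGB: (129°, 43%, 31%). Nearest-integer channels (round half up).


H=129°, S=0.43, L=0.31
C = (1-|2L-1|)×S = (1-|-0.38|)×0.43 = 0.2666
H' = H/60 = 129/60 ≈ 2.1500; X = C×(1-|H' mod 2 - 1|) = 0.03999
m = L - C/2 = 0.31 - 0.1333 = 0.1767
Sector ⌊H'⌋ = 2 → (R',G',B') = (0.0, 0.2666, 0.03999)
RGB = ((R'+m)×255, (G'+m)×255, (B'+m)×255) = (45.0585, 113.0415, 55.25595)
Round half up → RGB(45, 113, 55)


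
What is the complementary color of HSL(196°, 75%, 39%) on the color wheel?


Complement = opposite side of color wheel = hue + 180°
H' = (196 + 180) mod 360 = 16°
S and L unchanged.
= HSL(16°, 75%, 39%)


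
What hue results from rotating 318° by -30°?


New hue = (H + rotation) mod 360
New hue = (318 -30) mod 360
= 288 mod 360
= 288°


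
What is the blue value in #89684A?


Color: #89684A
R = 89 = 137
G = 68 = 104
B = 4A = 74
Blue = 74


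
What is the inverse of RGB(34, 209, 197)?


Invert: (255-R, 255-G, 255-B)
R: 255-34 = 221
G: 255-209 = 46
B: 255-197 = 58
= RGB(221, 46, 58)


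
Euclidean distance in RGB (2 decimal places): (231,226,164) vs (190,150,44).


d = √[(R₁-R₂)² + (G₁-G₂)² + (B₁-B₂)²]
d = √[(231-190)² + (226-150)² + (164-44)²]
d = √[1681 + 5776 + 14400]
d = √21857
d ≈ 147.84


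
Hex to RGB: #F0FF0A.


F0 → 240 (R)
FF → 255 (G)
0A → 10 (B)
= RGB(240, 255, 10)


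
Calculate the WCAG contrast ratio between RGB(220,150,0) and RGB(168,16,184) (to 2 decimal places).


Linearize each sRGB channel c=v/255: c/12.92 if c ≤ 0.04045 else ((c+0.055)/1.055)^2.4
L = 0.2126×R_lin + 0.7152×G_lin + 0.0722×B_lin
Color 1 (220,150,0):
  R=220: 220/255≈0.8627 > 0.04045 → ((0.8627+0.055)/1.055)^2.4 ≈ 0.71569
  G=150: 150/255≈0.5882 > 0.04045 → ((0.5882+0.055)/1.055)^2.4 ≈ 0.30499
  B=0: 0/255≈0.0000 ≤ 0.04045 → 0.0000/12.92 ≈ 0.00000
  L1 = 0.2126×0.71569 + 0.7152×0.30499 + 0.0722×0.00000 ≈ 0.37028
Color 2 (168,16,184):
  R=168: 168/255≈0.6588 > 0.04045 → ((0.6588+0.055)/1.055)^2.4 ≈ 0.39157
  G=16: 16/255≈0.0627 > 0.04045 → ((0.0627+0.055)/1.055)^2.4 ≈ 0.00518
  B=184: 184/255≈0.7216 > 0.04045 → ((0.7216+0.055)/1.055)^2.4 ≈ 0.47932
  L2 = 0.2126×0.39157 + 0.7152×0.00518 + 0.0722×0.47932 ≈ 0.12156
Lighter = 0.37028, Darker = 0.12156
Ratio = (L_lighter + 0.05) / (L_darker + 0.05)
Ratio = (0.37028 + 0.05) / (0.12156 + 0.05) = 0.42028 / 0.17156 ≈ 2.4498
Ratio ≈ 2.45:1


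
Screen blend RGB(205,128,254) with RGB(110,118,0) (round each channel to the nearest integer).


Screen: C = 255 - (255-A)×(255-B)/255, rounded to nearest integer
R: 255 - (255-205)×(255-110)/255 = 255 - 7250/255 ≈ 255 - 28.431 = 226.569 → 227
G: 255 - (255-128)×(255-118)/255 = 255 - 17399/255 ≈ 255 - 68.231 = 186.769 → 187
B: 255 - (255-254)×(255-0)/255 = 255 - 255/255 ≈ 255 - 1.000 = 254.000 → 254
= RGB(227, 187, 254)


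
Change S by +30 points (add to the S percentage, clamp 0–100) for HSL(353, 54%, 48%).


Original S = 54%
Adjustment = +30 percentage points
New S = 54 + (30) = 84
Clamp to [0, 100] → 84
= HSL(353°, 84%, 48%)


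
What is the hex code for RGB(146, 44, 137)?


R = 146 → 92 (hex)
G = 44 → 2C (hex)
B = 137 → 89 (hex)
Hex = #922C89


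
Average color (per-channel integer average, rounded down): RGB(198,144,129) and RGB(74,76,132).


Midpoint: each channel = ⌊(C₁+C₂)/2⌋
R: ⌊(198+74)/2⌋ = 136
G: ⌊(144+76)/2⌋ = 110
B: ⌊(129+132)/2⌋ = 130
= RGB(136, 110, 130)


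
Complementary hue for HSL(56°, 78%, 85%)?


Complement = opposite side of color wheel = hue + 180°
H' = (56 + 180) mod 360 = 236°
S and L unchanged.
= HSL(236°, 78%, 85%)


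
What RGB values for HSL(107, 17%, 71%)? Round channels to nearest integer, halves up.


H=107°, S=0.17, L=0.71
C = (1-|2L-1|)×S = (1-|0.42|)×0.17 = 0.0986
H' = H/60 = 107/60 ≈ 1.7833; X = C×(1-|H' mod 2 - 1|) ≈ 0.0214
m = L - C/2 = 0.71 - 0.0493 = 0.6607
Sector ⌊H'⌋ = 1 → (R',G',B') = (≈0.0214, 0.0986, 0.0)
RGB = ((R'+m)×255, (G'+m)×255, (B'+m)×255) = (173.92615, 193.6215, 168.4785)
Round half up → RGB(174, 194, 168)


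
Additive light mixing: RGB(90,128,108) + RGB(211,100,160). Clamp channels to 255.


Additive: each channel = min(255, C₁+C₂)
R: 90+211 = 301 → 255
G: 128+100 = 228 → 228
B: 108+160 = 268 → 255
= RGB(255, 228, 255)


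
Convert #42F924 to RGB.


42 → 66 (R)
F9 → 249 (G)
24 → 36 (B)
= RGB(66, 249, 36)


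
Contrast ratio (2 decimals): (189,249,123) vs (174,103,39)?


Linearize each sRGB channel c=v/255: c/12.92 if c ≤ 0.04045 else ((c+0.055)/1.055)^2.4
L = 0.2126×R_lin + 0.7152×G_lin + 0.0722×B_lin
Color 1 (189,249,123):
  R=189: 189/255≈0.7412 > 0.04045 → ((0.7412+0.055)/1.055)^2.4 ≈ 0.50888
  G=249: 249/255≈0.9765 > 0.04045 → ((0.9765+0.055)/1.055)^2.4 ≈ 0.94731
  B=123: 123/255≈0.4824 > 0.04045 → ((0.4824+0.055)/1.055)^2.4 ≈ 0.19807
  L1 = 0.2126×0.50888 + 0.7152×0.94731 + 0.0722×0.19807 ≈ 0.80000
Color 2 (174,103,39):
  R=174: 174/255≈0.6824 > 0.04045 → ((0.6824+0.055)/1.055)^2.4 ≈ 0.42327
  G=103: 103/255≈0.4039 > 0.04045 → ((0.4039+0.055)/1.055)^2.4 ≈ 0.13563
  B=39: 39/255≈0.1529 > 0.04045 → ((0.1529+0.055)/1.055)^2.4 ≈ 0.02029
  L2 = 0.2126×0.42327 + 0.7152×0.13563 + 0.0722×0.02029 ≈ 0.18846
Lighter = 0.80000, Darker = 0.18846
Ratio = (L_lighter + 0.05) / (L_darker + 0.05)
Ratio = (0.80000 + 0.05) / (0.18846 + 0.05) = 0.85000 / 0.23846 ≈ 3.5646
Ratio ≈ 3.56:1


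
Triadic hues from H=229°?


Triadic: equally spaced at 120° intervals
H1 = 229°
H2 = (229 + 120) mod 360 = 349°
H3 = (229 + 240) mod 360 = 109°
Triadic = 229°, 349°, 109°


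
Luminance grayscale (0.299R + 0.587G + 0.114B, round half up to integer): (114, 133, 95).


Gray = 0.299×R + 0.587×G + 0.114×B
Gray = 0.299×114 + 0.587×133 + 0.114×95
Gray = 34.086 + 78.071 + 10.830
Gray = 122.987 → round half up → 123
Gray = 123


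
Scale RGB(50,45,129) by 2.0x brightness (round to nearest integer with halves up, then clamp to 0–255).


Multiply each channel by 2.0, round half up, clamp to [0, 255]
R: 50×2.0 = 100
G: 45×2.0 = 90
B: 129×2.0 = 258 → clamp → 255
= RGB(100, 90, 255)


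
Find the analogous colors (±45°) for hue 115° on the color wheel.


Base hue: 115°
Left analog: (115 - 45) mod 360 = 70°
Right analog: (115 + 45) mod 360 = 160°
Analogous hues = 70° and 160°


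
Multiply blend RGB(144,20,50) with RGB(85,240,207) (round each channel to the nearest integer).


Multiply: C = A×B/255, rounded to nearest integer
R: 144×85/255 = 12240/255 ≈ 48.000 → 48
G: 20×240/255 = 4800/255 ≈ 18.824 → 19
B: 50×207/255 = 10350/255 ≈ 40.588 → 41
= RGB(48, 19, 41)


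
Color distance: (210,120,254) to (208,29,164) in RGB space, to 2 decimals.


d = √[(R₁-R₂)² + (G₁-G₂)² + (B₁-B₂)²]
d = √[(210-208)² + (120-29)² + (254-164)²]
d = √[4 + 8281 + 8100]
d = √16385
d ≈ 128.00


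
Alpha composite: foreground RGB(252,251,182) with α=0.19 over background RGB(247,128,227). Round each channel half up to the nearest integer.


C = α×F + (1-α)×B, with 1-α = 0.81
R: 0.19×252 + 0.81×247 = 47.88 + 200.07 = 247.95 → 248
G: 0.19×251 + 0.81×128 = 47.69 + 103.68 = 151.37 → 151
B: 0.19×182 + 0.81×227 = 34.58 + 183.87 = 218.45 → 218
= RGB(248, 151, 218)


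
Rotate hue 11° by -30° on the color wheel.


New hue = (H + rotation) mod 360
New hue = (11 -30) mod 360
= -19 mod 360
= 341°


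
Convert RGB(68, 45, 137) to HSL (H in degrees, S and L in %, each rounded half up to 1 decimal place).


Normalize: R'=68/255≈0.2667, G'=45/255≈0.1765, B'=137/255≈0.5373
Max=137/255, Min=45/255, Δ=Max-Min=92/255
L = (Max+Min)/2 = (137+45)/510 = 182/510 = 0.35686… → L = 35.7%
L ≤ 0.5 → S = Δ/(Max+Min) = 92/(137+45) = 92/182 = 0.50549… → S = 50.5%
(the 1/255 factors cancel in S and H, so raw channel differences can be used)
Max is B' → H = 60 × ((R-G)/Δ + 4) = 60 × ((68-45)/92 + 4)
  23/92 + 4 = 0.25 + 4 = 4.25
  H = 60 × 4.25 = 255° → H = 255.0°
= HSL(255.0°, 50.5%, 35.7%)


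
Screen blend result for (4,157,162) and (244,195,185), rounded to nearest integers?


Screen: C = 255 - (255-A)×(255-B)/255, rounded to nearest integer
R: 255 - (255-4)×(255-244)/255 = 255 - 2761/255 ≈ 255 - 10.827 = 244.173 → 244
G: 255 - (255-157)×(255-195)/255 = 255 - 5880/255 ≈ 255 - 23.059 = 231.941 → 232
B: 255 - (255-162)×(255-185)/255 = 255 - 6510/255 ≈ 255 - 25.529 = 229.471 → 229
= RGB(244, 232, 229)


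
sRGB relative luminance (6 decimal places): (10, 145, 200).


Linearize each channel (sRGB transfer function): c = v/255; c_lin = c/12.92 if c ≤ 0.04045, else ((c+0.055)/1.055)^2.4
  R: 10/255 ≈ 0.039216 ≤ 0.04045 → 0.039216/12.92 ≈ 0.003035
  G: 145/255 ≈ 0.568627 > 0.04045 → ((0.568627+0.055)/1.055)^2.4 ≈ 0.283149
  B: 200/255 ≈ 0.784314 > 0.04045 → ((0.784314+0.055)/1.055)^2.4 ≈ 0.577580
R_lin = 0.003035, G_lin = 0.283149, B_lin = 0.577580
L = 0.2126×R + 0.7152×G + 0.0722×B
L = 0.2126×0.003035 + 0.7152×0.283149 + 0.0722×0.577580
L ≈ 0.244855


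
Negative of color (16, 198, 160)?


Invert: (255-R, 255-G, 255-B)
R: 255-16 = 239
G: 255-198 = 57
B: 255-160 = 95
= RGB(239, 57, 95)


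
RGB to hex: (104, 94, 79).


R = 104 → 68 (hex)
G = 94 → 5E (hex)
B = 79 → 4F (hex)
Hex = #685E4F


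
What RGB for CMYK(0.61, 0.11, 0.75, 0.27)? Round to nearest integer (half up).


R = 255 × (1-C) × (1-K) = 255 × 0.39 × 0.73 = 72.5985 → 73
G = 255 × (1-M) × (1-K) = 255 × 0.89 × 0.73 = 165.6735 → 166
B = 255 × (1-Y) × (1-K) = 255 × 0.25 × 0.73 = 46.5375 → 47
= RGB(73, 166, 47)


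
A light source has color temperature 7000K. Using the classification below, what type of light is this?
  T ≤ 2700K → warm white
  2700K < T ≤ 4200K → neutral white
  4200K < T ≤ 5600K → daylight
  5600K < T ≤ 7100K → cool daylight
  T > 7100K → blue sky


Temperature: 7000K
5600K < 7000K ≤ 7100K → cool daylight
Classification: cool daylight


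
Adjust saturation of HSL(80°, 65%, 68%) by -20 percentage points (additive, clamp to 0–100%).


Original S = 65%
Adjustment = -20 percentage points
New S = 65 + (-20) = 45
Clamp to [0, 100] → 45
= HSL(80°, 45%, 68%)


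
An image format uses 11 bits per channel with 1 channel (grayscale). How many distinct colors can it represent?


Total bits = 11 bits/channel × 1 channels = 11 bits
Distinct colors = 2^11
= 2,048 colors


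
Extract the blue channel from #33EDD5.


Color: #33EDD5
R = 33 = 51
G = ED = 237
B = D5 = 213
Blue = 213


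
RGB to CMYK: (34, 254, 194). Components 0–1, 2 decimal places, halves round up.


R'=34/255≈0.1333, G'=254/255≈0.9961, B'=194/255≈0.7608
K = 1 - max(R',G',B') = 1 - 254/255 = 1/255 = 0.00392… → 0.00
(1-R'-K)/(1-K) simplifies to (max-R)/max with max = 254:
C = (254-34)/254 = 220/254 = 0.86614… → 0.87
M = (254-254)/254 = 0/254 = 0 → 0.00
Y = (254-194)/254 = 60/254 = 0.23622… → 0.24
= CMYK(0.87, 0.00, 0.24, 0.00)


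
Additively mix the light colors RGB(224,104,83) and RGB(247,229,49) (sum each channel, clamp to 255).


Additive: each channel = min(255, C₁+C₂)
R: 224+247 = 471 → 255
G: 104+229 = 333 → 255
B: 83+49 = 132 → 132
= RGB(255, 255, 132)


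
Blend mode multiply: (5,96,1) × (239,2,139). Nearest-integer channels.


Multiply: C = A×B/255, rounded to nearest integer
R: 5×239/255 = 1195/255 ≈ 4.686 → 5
G: 96×2/255 = 192/255 ≈ 0.753 → 1
B: 1×139/255 = 139/255 ≈ 0.545 → 1
= RGB(5, 1, 1)


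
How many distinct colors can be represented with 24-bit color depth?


Colors = 2^bits = 2^24
= 16,777,216 colors


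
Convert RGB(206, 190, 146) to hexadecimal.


R = 206 → CE (hex)
G = 190 → BE (hex)
B = 146 → 92 (hex)
Hex = #CEBE92


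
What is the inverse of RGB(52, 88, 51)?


Invert: (255-R, 255-G, 255-B)
R: 255-52 = 203
G: 255-88 = 167
B: 255-51 = 204
= RGB(203, 167, 204)


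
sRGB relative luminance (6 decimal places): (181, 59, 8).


Linearize each channel (sRGB transfer function): c = v/255; c_lin = c/12.92 if c ≤ 0.04045, else ((c+0.055)/1.055)^2.4
  R: 181/255 ≈ 0.709804 > 0.04045 → ((0.709804+0.055)/1.055)^2.4 ≈ 0.462077
  G: 59/255 ≈ 0.231373 > 0.04045 → ((0.231373+0.055)/1.055)^2.4 ≈ 0.043735
  B: 8/255 ≈ 0.031373 ≤ 0.04045 → 0.031373/12.92 ≈ 0.002428
R_lin = 0.462077, G_lin = 0.043735, B_lin = 0.002428
L = 0.2126×R + 0.7152×G + 0.0722×B
L = 0.2126×0.462077 + 0.7152×0.043735 + 0.0722×0.002428
L ≈ 0.129692


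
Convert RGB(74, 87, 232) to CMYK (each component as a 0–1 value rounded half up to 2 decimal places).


R'=74/255≈0.2902, G'=87/255≈0.3412, B'=232/255≈0.9098
K = 1 - max(R',G',B') = 1 - 232/255 = 23/255 = 0.09019… → 0.09
(1-R'-K)/(1-K) simplifies to (max-R)/max with max = 232:
C = (232-74)/232 = 158/232 = 0.68103… → 0.68
M = (232-87)/232 = 145/232 = 0.625 → 0.63
Y = (232-232)/232 = 0/232 = 0 → 0.00
= CMYK(0.68, 0.63, 0.00, 0.09)


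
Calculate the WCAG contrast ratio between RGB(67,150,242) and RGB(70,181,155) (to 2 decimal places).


Linearize each sRGB channel c=v/255: c/12.92 if c ≤ 0.04045 else ((c+0.055)/1.055)^2.4
L = 0.2126×R_lin + 0.7152×G_lin + 0.0722×B_lin
Color 1 (67,150,242):
  R=67: 67/255≈0.2627 > 0.04045 → ((0.2627+0.055)/1.055)^2.4 ≈ 0.05613
  G=150: 150/255≈0.5882 > 0.04045 → ((0.5882+0.055)/1.055)^2.4 ≈ 0.30499
  B=242: 242/255≈0.9490 > 0.04045 → ((0.9490+0.055)/1.055)^2.4 ≈ 0.88792
  L1 = 0.2126×0.05613 + 0.7152×0.30499 + 0.0722×0.88792 ≈ 0.29417
Color 2 (70,181,155):
  R=70: 70/255≈0.2745 > 0.04045 → ((0.2745+0.055)/1.055)^2.4 ≈ 0.06125
  G=181: 181/255≈0.7098 > 0.04045 → ((0.7098+0.055)/1.055)^2.4 ≈ 0.46208
  B=155: 155/255≈0.6078 > 0.04045 → ((0.6078+0.055)/1.055)^2.4 ≈ 0.32778
  L2 = 0.2126×0.06125 + 0.7152×0.46208 + 0.0722×0.32778 ≈ 0.36716
Lighter = 0.36716, Darker = 0.29417
Ratio = (L_lighter + 0.05) / (L_darker + 0.05)
Ratio = (0.36716 + 0.05) / (0.29417 + 0.05) = 0.41716 / 0.34417 ≈ 1.2121
Ratio ≈ 1.21:1


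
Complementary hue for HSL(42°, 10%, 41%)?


Complement = opposite side of color wheel = hue + 180°
H' = (42 + 180) mod 360 = 222°
S and L unchanged.
= HSL(222°, 10%, 41%)


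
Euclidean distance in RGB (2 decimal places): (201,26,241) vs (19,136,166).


d = √[(R₁-R₂)² + (G₁-G₂)² + (B₁-B₂)²]
d = √[(201-19)² + (26-136)² + (241-166)²]
d = √[33124 + 12100 + 5625]
d = √50849
d ≈ 225.50


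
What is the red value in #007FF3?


Color: #007FF3
R = 00 = 0
G = 7F = 127
B = F3 = 243
Red = 0


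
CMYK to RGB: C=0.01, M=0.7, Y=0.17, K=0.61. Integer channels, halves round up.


R = 255 × (1-C) × (1-K) = 255 × 0.99 × 0.39 = 98.4555 → 98
G = 255 × (1-M) × (1-K) = 255 × 0.30 × 0.39 = 29.835 → 30
B = 255 × (1-Y) × (1-K) = 255 × 0.83 × 0.39 = 82.5435 → 83
= RGB(98, 30, 83)


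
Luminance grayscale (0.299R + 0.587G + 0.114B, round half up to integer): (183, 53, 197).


Gray = 0.299×R + 0.587×G + 0.114×B
Gray = 0.299×183 + 0.587×53 + 0.114×197
Gray = 54.717 + 31.111 + 22.458
Gray = 108.286 → round half up → 108
Gray = 108


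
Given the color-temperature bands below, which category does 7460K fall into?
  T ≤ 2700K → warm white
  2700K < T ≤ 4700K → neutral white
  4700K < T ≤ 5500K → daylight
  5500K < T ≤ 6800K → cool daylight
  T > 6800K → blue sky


Temperature: 7460K
7460K > 6800K → blue sky
Classification: blue sky


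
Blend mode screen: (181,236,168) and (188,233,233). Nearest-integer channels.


Screen: C = 255 - (255-A)×(255-B)/255, rounded to nearest integer
R: 255 - (255-181)×(255-188)/255 = 255 - 4958/255 ≈ 255 - 19.443 = 235.557 → 236
G: 255 - (255-236)×(255-233)/255 = 255 - 418/255 ≈ 255 - 1.639 = 253.361 → 253
B: 255 - (255-168)×(255-233)/255 = 255 - 1914/255 ≈ 255 - 7.506 = 247.494 → 247
= RGB(236, 253, 247)


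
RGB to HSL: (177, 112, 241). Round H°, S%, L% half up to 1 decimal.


Normalize: R'=177/255≈0.6941, G'=112/255≈0.4392, B'=241/255≈0.9451
Max=241/255, Min=112/255, Δ=Max-Min=129/255
L = (Max+Min)/2 = (241+112)/510 = 353/510 = 0.69215… → L = 69.2%
L > 0.5 → S = Δ/(2-Max-Min) = 129/(510-241-112) = 129/157 = 0.82165… → S = 82.2%
(the 1/255 factors cancel in S and H, so raw channel differences can be used)
Max is B' → H = 60 × ((R-G)/Δ + 4) = 60 × ((177-112)/129 + 4)
  65/129 + 4 = 0.5038… + 4 = 4.5038…
  H = 60 × 4.5038… = 270.232…° → H = 270.2°
= HSL(270.2°, 82.2%, 69.2%)


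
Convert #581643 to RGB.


58 → 88 (R)
16 → 22 (G)
43 → 67 (B)
= RGB(88, 22, 67)


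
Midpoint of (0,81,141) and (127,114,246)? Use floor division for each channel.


Midpoint: each channel = ⌊(C₁+C₂)/2⌋
R: ⌊(0+127)/2⌋ = 63
G: ⌊(81+114)/2⌋ = 97
B: ⌊(141+246)/2⌋ = 193
= RGB(63, 97, 193)


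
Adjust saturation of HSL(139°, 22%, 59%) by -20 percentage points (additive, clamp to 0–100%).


Original S = 22%
Adjustment = -20 percentage points
New S = 22 + (-20) = 2
Clamp to [0, 100] → 2
= HSL(139°, 2%, 59%)


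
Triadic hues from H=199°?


Triadic: equally spaced at 120° intervals
H1 = 199°
H2 = (199 + 120) mod 360 = 319°
H3 = (199 + 240) mod 360 = 79°
Triadic = 199°, 319°, 79°


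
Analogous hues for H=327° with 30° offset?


Base hue: 327°
Left analog: (327 - 30) mod 360 = 297°
Right analog: (327 + 30) mod 360 = 357°
Analogous hues = 297° and 357°


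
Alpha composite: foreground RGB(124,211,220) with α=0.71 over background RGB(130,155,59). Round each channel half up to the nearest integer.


C = α×F + (1-α)×B, with 1-α = 0.29
R: 0.71×124 + 0.29×130 = 88.04 + 37.70 = 125.74 → 126
G: 0.71×211 + 0.29×155 = 149.81 + 44.95 = 194.76 → 195
B: 0.71×220 + 0.29×59 = 156.20 + 17.11 = 173.31 → 173
= RGB(126, 195, 173)


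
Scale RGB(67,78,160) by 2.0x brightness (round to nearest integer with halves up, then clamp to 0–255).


Multiply each channel by 2.0, round half up, clamp to [0, 255]
R: 67×2.0 = 134
G: 78×2.0 = 156
B: 160×2.0 = 320 → clamp → 255
= RGB(134, 156, 255)


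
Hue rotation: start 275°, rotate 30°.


New hue = (H + rotation) mod 360
New hue = (275 + 30) mod 360
= 305 mod 360
= 305°


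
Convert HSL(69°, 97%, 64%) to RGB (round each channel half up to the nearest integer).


H=69°, S=0.97, L=0.64
C = (1-|2L-1|)×S = (1-|0.28|)×0.97 = 0.6984
H' = H/60 = 69/60 ≈ 1.1500; X = C×(1-|H' mod 2 - 1|) = 0.59364
m = L - C/2 = 0.64 - 0.3492 = 0.2908
Sector ⌊H'⌋ = 1 → (R',G',B') = (0.59364, 0.6984, 0.0)
RGB = ((R'+m)×255, (G'+m)×255, (B'+m)×255) = (225.5322, 252.246, 74.154)
Round half up → RGB(226, 252, 74)


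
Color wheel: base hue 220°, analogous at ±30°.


Base hue: 220°
Left analog: (220 - 30) mod 360 = 190°
Right analog: (220 + 30) mod 360 = 250°
Analogous hues = 190° and 250°


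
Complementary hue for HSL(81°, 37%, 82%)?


Complement = opposite side of color wheel = hue + 180°
H' = (81 + 180) mod 360 = 261°
S and L unchanged.
= HSL(261°, 37%, 82%)


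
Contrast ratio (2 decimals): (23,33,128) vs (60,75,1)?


Linearize each sRGB channel c=v/255: c/12.92 if c ≤ 0.04045 else ((c+0.055)/1.055)^2.4
L = 0.2126×R_lin + 0.7152×G_lin + 0.0722×B_lin
Color 1 (23,33,128):
  R=23: 23/255≈0.0902 > 0.04045 → ((0.0902+0.055)/1.055)^2.4 ≈ 0.00857
  G=33: 33/255≈0.1294 > 0.04045 → ((0.1294+0.055)/1.055)^2.4 ≈ 0.01521
  B=128: 128/255≈0.5020 > 0.04045 → ((0.5020+0.055)/1.055)^2.4 ≈ 0.21586
  L1 = 0.2126×0.00857 + 0.7152×0.01521 + 0.0722×0.21586 ≈ 0.02828
Color 2 (60,75,1):
  R=60: 60/255≈0.2353 > 0.04045 → ((0.2353+0.055)/1.055)^2.4 ≈ 0.04519
  G=75: 75/255≈0.2941 > 0.04045 → ((0.2941+0.055)/1.055)^2.4 ≈ 0.07036
  B=1: 1/255≈0.0039 ≤ 0.04045 → 0.0039/12.92 ≈ 0.00030
  L2 = 0.2126×0.04519 + 0.7152×0.07036 + 0.0722×0.00030 ≈ 0.05995
Lighter = 0.05995, Darker = 0.02828
Ratio = (L_lighter + 0.05) / (L_darker + 0.05)
Ratio = (0.05995 + 0.05) / (0.02828 + 0.05) = 0.10995 / 0.07828 ≈ 1.4045
Ratio ≈ 1.40:1
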